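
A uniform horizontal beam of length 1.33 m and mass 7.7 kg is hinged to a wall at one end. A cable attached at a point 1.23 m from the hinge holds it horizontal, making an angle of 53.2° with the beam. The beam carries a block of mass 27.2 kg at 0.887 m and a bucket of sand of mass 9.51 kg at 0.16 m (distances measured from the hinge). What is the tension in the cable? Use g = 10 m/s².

Sum moments about the hinge (the unknown hinge reaction has zero arm there).
Beam weight: 7.7 × 10 = 77 N down at 0.665 m → arm 0.665 m, τ = 77 × 0.665 = 51.21 N·m clockwise.
Block: 27.2 × 10 = 272 N down at 0.887 m → arm 0.887 m, τ = 272 × 0.887 = 241.3 N·m clockwise.
Bucket of sand: 9.51 × 10 = 95.1 N down at 0.16 m → arm 0.16 m, τ = 95.1 × 0.16 = 15.22 N·m clockwise.
Total clockwise load moment = 307.7 N·m.
The cable tension T acts at 1.23 m; only its component perpendicular to the beam, T sinθ, produces torque. sin 53.2° = 0.8007.
Setting net torque to zero: T × 1.23 × 0.8007 = 307.7 → T = 307.7 / 0.9849 = 312 N.

T ≈ 312 N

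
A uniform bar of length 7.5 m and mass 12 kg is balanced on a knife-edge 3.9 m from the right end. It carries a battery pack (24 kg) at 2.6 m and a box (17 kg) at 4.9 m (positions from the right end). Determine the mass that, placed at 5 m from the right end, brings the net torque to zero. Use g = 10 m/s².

Choose the knife-edge (at 3.9 m from the right end) as the axis so the support reaction has zero arm there.
Beam weight: 12 × 10 = 120 N down at 3.75 m → arm 0.15 m, τ = 120 × 0.15 = 18 N·m clockwise.
Battery pack: 24 × 10 = 240 N down at 2.6 m → arm 1.3 m, τ = 240 × 1.3 = 312 N·m clockwise.
Box: 17 × 10 = 170 N down at 4.9 m → arm 1 m, τ = 170 × 1 = 170 N·m counterclockwise.
Net moment of known loads = 160 N·m clockwise.
An unknown mass m at 5 m has arm 1.1 m; its moment is m·g·1.1 counterclockwise.
Balancing moments: m × 10 × 1.1 = 160, giving m = 160 / (10 × 1.1) = 14.5 kg.

m ≈ 14.5 kg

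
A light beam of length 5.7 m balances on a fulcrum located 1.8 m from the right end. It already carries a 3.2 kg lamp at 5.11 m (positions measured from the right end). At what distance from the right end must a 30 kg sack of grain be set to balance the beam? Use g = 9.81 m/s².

x ≈ 1.45 m from the right end

Taking torques about the fulcrum (at 1.8 m from the right end):
Lamp: 3.2 × 9.81 = 31.39 N down at 5.11 m → arm 3.31 m, τ = 31.39 × 3.31 = 103.9 N·m counterclockwise.
Net moment of existing loads = 103.9 N·m counterclockwise.
The sack of grain weighs 30 × 9.81 = 294.3 N and must supply an equal clockwise moment, so its lever arm about the fulcrum is 103.9 / 294.3 = 0.353 m.
That puts it at 1.8 − 0.353 = 1.45 m from the right end.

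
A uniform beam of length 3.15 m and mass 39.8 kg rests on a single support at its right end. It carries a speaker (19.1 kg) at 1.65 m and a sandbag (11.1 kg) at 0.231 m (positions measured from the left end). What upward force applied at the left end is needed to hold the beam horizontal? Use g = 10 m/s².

Sum moments about the right end (the unknown pivot reaction has zero arm there).
Beam weight: 39.8 × 10 = 398 N down at 1.575 m → arm 1.575 m, τ = 398 × 1.575 = 626.9 N·m counterclockwise.
Speaker: 19.1 × 10 = 191 N down at 1.65 m → arm 1.5 m, τ = 191 × 1.5 = 286.5 N·m counterclockwise.
Sandbag: 11.1 × 10 = 111 N down at 0.231 m → arm 2.919 m, τ = 111 × 2.919 = 324 N·m counterclockwise.
Net moment of the loads = 1237 N·m counterclockwise.
The upward force F acts at the left end, arm 3.15 m, giving F × 3.15 clockwise.
Setting net torque to zero: F × 3.15 = 1237 → F = 1237 / 3.15 = 393 N.

F ≈ 393 N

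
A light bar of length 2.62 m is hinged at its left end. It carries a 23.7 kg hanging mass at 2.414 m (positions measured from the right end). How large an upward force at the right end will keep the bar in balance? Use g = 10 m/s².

Sum moments about the left end (the unknown pivot reaction has zero arm there).
Hanging mass: 23.7 × 10 = 237 N down at 2.414 m → arm 0.206 m, τ = 237 × 0.206 = 48.82 N·m clockwise.
Net moment of the loads = 48.82 N·m clockwise.
The upward force F acts at the right end, arm 2.62 m, giving F × 2.62 counterclockwise.
For rotational equilibrium, F × 2.62 = 48.82, so F = 48.82 / 2.62 = 18.6 N.

F ≈ 18.6 N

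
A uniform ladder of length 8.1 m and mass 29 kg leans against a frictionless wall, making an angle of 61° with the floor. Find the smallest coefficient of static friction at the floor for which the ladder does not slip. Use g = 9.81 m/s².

Choose the foot of the ladder as the axis so the floor normal and friction both act there and drop out.
Ladder weight 29×9.81 = 284.5 N acts at 4.05 m along the ladder; its horizontal arm is 4.05·cos61° = 1.963 m → τ = 558.5 N·m clockwise.
Wall normal N acts horizontally at the top; its moment arm is the height L sinθ = 8.1·sin61° = 7.084 m, counterclockwise.
Balancing moments: N × 7.084 = 558.5, giving N = 78.84 N.
ΣFx = 0 ⇒ f = N_wall = 78.84 N. ΣFy = 0 ⇒ N_floor = 284.5 N.
μ_min = f / N_floor = 78.84 / 284.5 = 0.277.

μ_min ≈ 0.277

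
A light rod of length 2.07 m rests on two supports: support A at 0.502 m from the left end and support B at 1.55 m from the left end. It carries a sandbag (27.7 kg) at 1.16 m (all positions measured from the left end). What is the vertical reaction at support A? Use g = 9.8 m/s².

R_A ≈ 101 N

Take moments about support B.
Sandbag: 27.7 × 9.8 = 271.5 N down at 1.16 m → arm 0.39 m, τ = 271.5 × 0.39 = 105.9 N·m counterclockwise.
Net load moment about support B = 105.9 N·m counterclockwise.
Reaction R at support A is upward at 0.502 m, arm 1.048 m → moment R × 1.048 clockwise.
Setting net torque to zero: R × 1.048 = 105.9 → R = 101 N.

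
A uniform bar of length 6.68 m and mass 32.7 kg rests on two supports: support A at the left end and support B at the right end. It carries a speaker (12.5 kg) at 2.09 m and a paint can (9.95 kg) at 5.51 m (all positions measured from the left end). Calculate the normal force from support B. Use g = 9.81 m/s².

R_B ≈ 279 N

Taking torques about support A:
Beam weight: 32.7 × 9.81 = 320.8 N down at 3.34 m → arm 3.34 m, τ = 320.8 × 3.34 = 1071 N·m clockwise.
Speaker: 12.5 × 9.81 = 122.6 N down at 2.09 m → arm 2.09 m, τ = 122.6 × 2.09 = 256.2 N·m clockwise.
Paint can: 9.95 × 9.81 = 97.61 N down at 5.51 m → arm 5.51 m, τ = 97.61 × 5.51 = 537.8 N·m clockwise.
Net load moment about support A = 1865 N·m clockwise.
Reaction R at support B is upward at 6.68 m, arm 6.68 m → moment R × 6.68 counterclockwise.
Setting net torque to zero: R × 6.68 = 1865 → R = 279 N.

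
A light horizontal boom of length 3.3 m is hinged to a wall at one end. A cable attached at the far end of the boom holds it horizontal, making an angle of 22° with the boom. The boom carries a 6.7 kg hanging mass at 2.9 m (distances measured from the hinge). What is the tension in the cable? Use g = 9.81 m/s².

T ≈ 154 N

Sum moments about the hinge (the unknown hinge reaction has zero arm there).
Hanging mass: 6.7 × 9.81 = 65.73 N down at 2.9 m → arm 2.9 m, τ = 65.73 × 2.9 = 190.6 N·m clockwise.
Total clockwise load moment = 190.6 N·m.
The cable tension T acts at 3.3 m; only its component perpendicular to the boom, T sinθ, produces torque. sin 22° = 0.3746.
Setting net torque to zero: T × 3.3 × 0.3746 = 190.6 → T = 190.6 / 1.236 = 154 N.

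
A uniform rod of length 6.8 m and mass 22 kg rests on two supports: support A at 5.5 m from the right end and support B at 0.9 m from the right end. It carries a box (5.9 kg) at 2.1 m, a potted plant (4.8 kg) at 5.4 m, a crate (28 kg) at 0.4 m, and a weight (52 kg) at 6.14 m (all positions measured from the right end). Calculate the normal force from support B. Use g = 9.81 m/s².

Choose support A as the axis so its reaction then has zero moment arm.
Beam weight: 22 × 9.81 = 215.8 N down at 3.4 m → arm 2.1 m, τ = 215.8 × 2.1 = 453.2 N·m clockwise.
Box: 5.9 × 9.81 = 57.88 N down at 2.1 m → arm 3.4 m, τ = 57.88 × 3.4 = 196.8 N·m clockwise.
Potted plant: 4.8 × 9.81 = 47.09 N down at 5.4 m → arm 0.1 m, τ = 47.09 × 0.1 = 4.709 N·m clockwise.
Crate: 28 × 9.81 = 274.7 N down at 0.4 m → arm 5.1 m, τ = 274.7 × 5.1 = 1401 N·m clockwise.
Weight: 52 × 9.81 = 510.1 N down at 6.14 m → arm 0.64 m, τ = 510.1 × 0.64 = 326.5 N·m counterclockwise.
Net load moment about support A = 1729 N·m clockwise.
Reaction R at support B is upward at 0.9 m, arm 4.6 m → moment R × 4.6 counterclockwise.
Balancing moments: R × 4.6 = 1729, giving R = 376 N.

R_B ≈ 376 N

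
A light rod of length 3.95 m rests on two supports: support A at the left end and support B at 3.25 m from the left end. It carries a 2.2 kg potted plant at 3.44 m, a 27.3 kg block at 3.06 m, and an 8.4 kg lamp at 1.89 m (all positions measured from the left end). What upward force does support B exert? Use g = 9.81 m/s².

R_B ≈ 323 N

Taking torques about support A:
Potted plant: 2.2 × 9.81 = 21.58 N down at 3.44 m → arm 3.44 m, τ = 21.58 × 3.44 = 74.24 N·m clockwise.
Block: 27.3 × 9.81 = 267.8 N down at 3.06 m → arm 3.06 m, τ = 267.8 × 3.06 = 819.5 N·m clockwise.
Lamp: 8.4 × 9.81 = 82.4 N down at 1.89 m → arm 1.89 m, τ = 82.4 × 1.89 = 155.7 N·m clockwise.
Net load moment about support A = 1049 N·m clockwise.
Reaction R at support B is upward at 3.25 m, arm 3.25 m → moment R × 3.25 counterclockwise.
Setting net torque to zero: R × 3.25 = 1049 → R = 323 N.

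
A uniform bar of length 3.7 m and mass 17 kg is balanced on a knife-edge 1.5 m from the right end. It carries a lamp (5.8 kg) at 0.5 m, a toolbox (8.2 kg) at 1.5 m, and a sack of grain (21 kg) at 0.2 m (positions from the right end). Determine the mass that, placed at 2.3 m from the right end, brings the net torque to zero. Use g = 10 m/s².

Sum moments about the knife-edge (at 1.5 m from the right end) (the support reaction has zero arm there).
Beam weight: 17 × 10 = 170 N down at 1.85 m → arm 0.35 m, τ = 170 × 0.35 = 59.5 N·m counterclockwise.
Lamp: 5.8 × 10 = 58 N down at 0.5 m → arm 1 m, τ = 58 × 1 = 58 N·m clockwise.
Toolbox: acts at the knife-edge, moment arm 0 → no torque.
Sack of grain: 21 × 10 = 210 N down at 0.2 m → arm 1.3 m, τ = 210 × 1.3 = 273 N·m clockwise.
Net moment of known loads = 271.5 N·m clockwise.
An unknown mass m at 2.3 m has arm 0.8 m; its moment is m·g·0.8 counterclockwise.
Στ = 0 ⇒ m × 10 × 0.8 = 271.5 ⇒ m = 271.5 / (10 × 0.8) = 33.9 kg.

m ≈ 33.9 kg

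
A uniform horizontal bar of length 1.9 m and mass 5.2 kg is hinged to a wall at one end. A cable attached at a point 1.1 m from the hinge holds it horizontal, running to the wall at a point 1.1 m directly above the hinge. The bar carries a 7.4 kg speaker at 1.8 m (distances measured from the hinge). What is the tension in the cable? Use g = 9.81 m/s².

Sum moments about the hinge (the unknown hinge reaction has zero arm there).
Beam weight: 5.2 × 9.81 = 51.01 N down at 0.95 m → arm 0.95 m, τ = 51.01 × 0.95 = 48.46 N·m clockwise.
Speaker: 7.4 × 9.81 = 72.59 N down at 1.8 m → arm 1.8 m, τ = 72.59 × 1.8 = 130.7 N·m clockwise.
Total clockwise load moment = 179.2 N·m.
The cable tension T acts at 1.1 m; only its component perpendicular to the bar, T sinθ, produces torque. sinθ = h/√(h²+d²) = 1.1/√(1.1²+1.1²) = 0.7071.
Balancing moments: T × 1.1 × 0.7071 = 179.2, giving T = 179.2 / 0.7778 = 230 N.

T ≈ 230 N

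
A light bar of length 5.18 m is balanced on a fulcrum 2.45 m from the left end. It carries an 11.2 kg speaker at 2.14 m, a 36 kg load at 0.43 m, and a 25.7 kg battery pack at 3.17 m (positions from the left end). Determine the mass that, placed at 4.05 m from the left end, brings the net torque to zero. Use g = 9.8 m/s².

m ≈ 36.1 kg

About the fulcrum (at 2.45 m from the left end):
Speaker: 11.2 × 9.8 = 109.8 N down at 2.14 m → arm 0.31 m, τ = 109.8 × 0.31 = 34.04 N·m counterclockwise.
Load: 36 × 9.8 = 352.8 N down at 0.43 m → arm 2.02 m, τ = 352.8 × 2.02 = 712.7 N·m counterclockwise.
Battery pack: 25.7 × 9.8 = 251.9 N down at 3.17 m → arm 0.72 m, τ = 251.9 × 0.72 = 181.4 N·m clockwise.
Net moment of known loads = 565.3 N·m counterclockwise.
An unknown mass m at 4.05 m has arm 1.6 m; its moment is m·g·1.6 clockwise.
For rotational equilibrium, m × 9.8 × 1.6 = 565.3, so m = 565.3 / (9.8 × 1.6) = 36.1 kg.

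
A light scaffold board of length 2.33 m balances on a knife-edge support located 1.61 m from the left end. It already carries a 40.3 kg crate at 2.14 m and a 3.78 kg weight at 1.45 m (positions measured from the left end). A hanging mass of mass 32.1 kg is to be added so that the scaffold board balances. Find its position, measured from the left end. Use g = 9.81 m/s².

x ≈ 0.963 m from the left end

About the knife-edge support (at 1.61 m from the left end):
Crate: 40.3 × 9.81 = 395.3 N down at 2.14 m → arm 0.53 m, τ = 395.3 × 0.53 = 209.5 N·m clockwise.
Weight: 3.78 × 9.81 = 37.08 N down at 1.45 m → arm 0.16 m, τ = 37.08 × 0.16 = 5.933 N·m counterclockwise.
Net moment of existing loads = 203.6 N·m clockwise.
The hanging mass weighs 32.1 × 9.81 = 314.9 N and must supply an equal counterclockwise moment, so its lever arm about the knife-edge support is 203.6 / 314.9 = 0.647 m.
That puts it at 1.61 − 0.647 = 0.963 m from the left end.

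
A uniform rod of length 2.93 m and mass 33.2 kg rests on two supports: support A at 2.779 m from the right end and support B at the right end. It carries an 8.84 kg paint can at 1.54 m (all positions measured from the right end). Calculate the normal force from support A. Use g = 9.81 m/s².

Taking torques about support B:
Beam weight: 33.2 × 9.81 = 325.7 N down at 1.465 m → arm 1.465 m, τ = 325.7 × 1.465 = 477.2 N·m counterclockwise.
Paint can: 8.84 × 9.81 = 86.72 N down at 1.54 m → arm 1.54 m, τ = 86.72 × 1.54 = 133.5 N·m counterclockwise.
Net load moment about support B = 610.7 N·m counterclockwise.
Reaction R at support A is upward at 2.779 m, arm 2.779 m → moment R × 2.779 clockwise.
Setting net torque to zero: R × 2.779 = 610.7 → R = 220 N.

R_A ≈ 220 N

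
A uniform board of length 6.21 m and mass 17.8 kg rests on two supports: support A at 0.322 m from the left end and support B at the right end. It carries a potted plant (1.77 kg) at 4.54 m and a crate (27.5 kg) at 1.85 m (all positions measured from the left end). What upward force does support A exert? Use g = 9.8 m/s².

Take moments about support B.
Beam weight: 17.8 × 9.8 = 174.4 N down at 3.105 m → arm 3.105 m, τ = 174.4 × 3.105 = 541.5 N·m counterclockwise.
Potted plant: 1.77 × 9.8 = 17.35 N down at 4.54 m → arm 1.67 m, τ = 17.35 × 1.67 = 28.97 N·m counterclockwise.
Crate: 27.5 × 9.8 = 269.5 N down at 1.85 m → arm 4.36 m, τ = 269.5 × 4.36 = 1175 N·m counterclockwise.
Net load moment about support B = 1745 N·m counterclockwise.
Reaction R at support A is upward at 0.322 m, arm 5.888 m → moment R × 5.888 clockwise.
Setting net torque to zero: R × 5.888 = 1745 → R = 296 N.

R_A ≈ 296 N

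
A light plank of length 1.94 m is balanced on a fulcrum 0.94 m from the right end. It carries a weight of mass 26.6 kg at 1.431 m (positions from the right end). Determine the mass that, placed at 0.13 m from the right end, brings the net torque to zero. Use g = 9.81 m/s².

Take moments about the fulcrum (at 0.94 m from the right end).
Weight: 26.6 × 9.81 = 260.9 N down at 1.431 m → arm 0.491 m, τ = 260.9 × 0.491 = 128.1 N·m counterclockwise.
Net moment of known loads = 128.1 N·m counterclockwise.
An unknown mass m at 0.13 m has arm 0.81 m; its moment is m·g·0.81 clockwise.
Setting net torque to zero: m × 9.81 × 0.81 = 128.1 → m = 128.1 / (9.81 × 0.81) = 16.1 kg.

m ≈ 16.1 kg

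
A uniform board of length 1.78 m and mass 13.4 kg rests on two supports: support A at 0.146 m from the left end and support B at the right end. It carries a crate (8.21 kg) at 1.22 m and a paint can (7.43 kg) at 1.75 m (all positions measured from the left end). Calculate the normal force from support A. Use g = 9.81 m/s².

Taking torques about support B:
Beam weight: 13.4 × 9.81 = 131.5 N down at 0.89 m → arm 0.89 m, τ = 131.5 × 0.89 = 117 N·m counterclockwise.
Crate: 8.21 × 9.81 = 80.54 N down at 1.22 m → arm 0.56 m, τ = 80.54 × 0.56 = 45.1 N·m counterclockwise.
Paint can: 7.43 × 9.81 = 72.89 N down at 1.75 m → arm 0.03 m, τ = 72.89 × 0.03 = 2.187 N·m counterclockwise.
Net load moment about support B = 164.3 N·m counterclockwise.
Reaction R at support A is upward at 0.146 m, arm 1.634 m → moment R × 1.634 clockwise.
Setting net torque to zero: R × 1.634 = 164.3 → R = 101 N.

R_A ≈ 101 N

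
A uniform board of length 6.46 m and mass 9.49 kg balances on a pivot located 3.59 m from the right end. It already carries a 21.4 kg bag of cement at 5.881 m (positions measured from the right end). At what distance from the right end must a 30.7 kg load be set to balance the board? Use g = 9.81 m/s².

x ≈ 2.1 m from the right end

Sum moments about the pivot (at 3.59 m from the right end) (the support reaction has zero arm there).
Beam weight: 9.49 × 9.81 = 93.1 N down at 3.23 m → arm 0.36 m, τ = 93.1 × 0.36 = 33.52 N·m clockwise.
Bag of cement: 21.4 × 9.81 = 209.9 N down at 5.881 m → arm 2.291 m, τ = 209.9 × 2.291 = 480.9 N·m counterclockwise.
Net moment of existing loads = 447.4 N·m counterclockwise.
The load weighs 30.7 × 9.81 = 301.2 N and must supply an equal clockwise moment, so its lever arm about the pivot is 447.4 / 301.2 = 1.49 m.
That puts it at 3.59 − 1.49 = 2.1 m from the right end.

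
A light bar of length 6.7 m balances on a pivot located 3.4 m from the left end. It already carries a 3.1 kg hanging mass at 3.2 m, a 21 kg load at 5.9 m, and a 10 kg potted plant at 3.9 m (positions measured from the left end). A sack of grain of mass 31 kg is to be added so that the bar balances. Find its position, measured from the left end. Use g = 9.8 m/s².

About the pivot (at 3.4 m from the left end):
Hanging mass: 3.1 × 9.8 = 30.38 N down at 3.2 m → arm 0.2 m, τ = 30.38 × 0.2 = 6.076 N·m counterclockwise.
Load: 21 × 9.8 = 205.8 N down at 5.9 m → arm 2.5 m, τ = 205.8 × 2.5 = 514.5 N·m clockwise.
Potted plant: 10 × 9.8 = 98 N down at 3.9 m → arm 0.5 m, τ = 98 × 0.5 = 49 N·m clockwise.
Net moment of existing loads = 557.4 N·m clockwise.
The sack of grain weighs 31 × 9.8 = 303.8 N and must supply an equal counterclockwise moment, so its lever arm about the pivot is 557.4 / 303.8 = 1.83 m.
That puts it at 3.4 − 1.83 = 1.57 m from the left end.

x ≈ 1.57 m from the left end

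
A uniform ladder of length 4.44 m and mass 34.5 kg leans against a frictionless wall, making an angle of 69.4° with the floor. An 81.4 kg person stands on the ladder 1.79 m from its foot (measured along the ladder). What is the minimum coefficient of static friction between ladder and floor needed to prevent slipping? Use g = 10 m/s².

Sum moments about the foot of the ladder (the floor normal and friction both act there and drop out).
Ladder weight 34.5×10 = 345 N acts at 2.22 m along the ladder; its horizontal arm is 2.22·cos69.4° = 0.7811 m → τ = 269.5 N·m clockwise.
Person: 81.4×10 = 814 N at 1.79 m → arm 0.6298 m → τ = 512.7 N·m clockwise.
Wall normal N acts horizontally at the top; its moment arm is the height L sinθ = 4.44·sin69.4° = 4.156 m, counterclockwise.
Στ = 0 ⇒ N × 4.156 = 782.2 ⇒ N = 188.2 N.
ΣFx = 0 ⇒ f = N_wall = 188.2 N. ΣFy = 0 ⇒ N_floor = 1159 N.
μ_min = f / N_floor = 188.2 / 1159 = 0.162.

μ_min ≈ 0.162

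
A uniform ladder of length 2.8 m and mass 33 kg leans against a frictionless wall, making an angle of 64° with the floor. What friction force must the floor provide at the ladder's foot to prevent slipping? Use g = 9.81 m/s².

f ≈ 78.9 N

About the foot of the ladder:
Ladder weight 33×9.81 = 323.7 N acts at 1.4 m along the ladder; its horizontal arm is 1.4·cos64° = 0.6137 m → τ = 198.7 N·m clockwise.
Wall normal N acts horizontally at the top; its moment arm is the height L sinθ = 2.8·sin64° = 2.517 m, counterclockwise.
Στ = 0 ⇒ N × 2.517 = 198.7 ⇒ N = 78.9 N.
ΣFx = 0: friction at the foot balances the wall's push, so f = N_wall = 78.9 N.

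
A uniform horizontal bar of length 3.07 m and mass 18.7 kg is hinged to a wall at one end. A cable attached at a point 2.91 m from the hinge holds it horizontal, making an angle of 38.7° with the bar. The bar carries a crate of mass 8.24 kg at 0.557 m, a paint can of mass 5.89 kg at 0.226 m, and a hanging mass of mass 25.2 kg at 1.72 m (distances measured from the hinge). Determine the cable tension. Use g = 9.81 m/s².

T ≈ 420 N

About the hinge:
Beam weight: 18.7 × 9.81 = 183.4 N down at 1.535 m → arm 1.535 m, τ = 183.4 × 1.535 = 281.5 N·m clockwise.
Crate: 8.24 × 9.81 = 80.83 N down at 0.557 m → arm 0.557 m, τ = 80.83 × 0.557 = 45.02 N·m clockwise.
Paint can: 5.89 × 9.81 = 57.78 N down at 0.226 m → arm 0.226 m, τ = 57.78 × 0.226 = 13.06 N·m clockwise.
Hanging mass: 25.2 × 9.81 = 247.2 N down at 1.72 m → arm 1.72 m, τ = 247.2 × 1.72 = 425.2 N·m clockwise.
Total clockwise load moment = 764.8 N·m.
The cable tension T acts at 2.91 m; only its component perpendicular to the bar, T sinθ, produces torque. sin 38.7° = 0.6252.
Balancing moments: T × 2.91 × 0.6252 = 764.8, giving T = 764.8 / 1.819 = 420 N.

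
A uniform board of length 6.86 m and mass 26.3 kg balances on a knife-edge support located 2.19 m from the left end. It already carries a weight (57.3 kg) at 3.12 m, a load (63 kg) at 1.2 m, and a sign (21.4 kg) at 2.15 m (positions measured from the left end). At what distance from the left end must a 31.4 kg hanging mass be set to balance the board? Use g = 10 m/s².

About the knife-edge support (at 2.19 m from the left end):
Beam weight: 26.3 × 10 = 263 N down at 3.43 m → arm 1.24 m, τ = 263 × 1.24 = 326.1 N·m clockwise.
Weight: 57.3 × 10 = 573 N down at 3.12 m → arm 0.93 m, τ = 573 × 0.93 = 532.9 N·m clockwise.
Load: 63 × 10 = 630 N down at 1.2 m → arm 0.99 m, τ = 630 × 0.99 = 623.7 N·m counterclockwise.
Sign: 21.4 × 10 = 214 N down at 2.15 m → arm 0.04 m, τ = 214 × 0.04 = 8.56 N·m counterclockwise.
Net moment of existing loads = 226.7 N·m clockwise.
The hanging mass weighs 31.4 × 10 = 314 N and must supply an equal counterclockwise moment, so its lever arm about the knife-edge support is 226.7 / 314 = 0.722 m.
That puts it at 2.19 − 0.722 = 1.47 m from the left end.

x ≈ 1.47 m from the left end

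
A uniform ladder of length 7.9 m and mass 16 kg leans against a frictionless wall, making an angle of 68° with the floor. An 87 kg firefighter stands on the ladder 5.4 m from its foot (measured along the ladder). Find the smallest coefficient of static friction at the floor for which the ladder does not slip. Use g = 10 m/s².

About the foot of the ladder:
Ladder weight 16×10 = 160 N acts at 3.95 m along the ladder; its horizontal arm is 3.95·cos68° = 1.48 m → τ = 236.8 N·m clockwise.
Firefighter: 87×10 = 870 N at 5.4 m → arm 2.023 m → τ = 1760 N·m clockwise.
Wall normal N acts horizontally at the top; its moment arm is the height L sinθ = 7.9·sin68° = 7.325 m, counterclockwise.
Balancing moments: N × 7.325 = 1997, giving N = 272.6 N.
ΣFx = 0 ⇒ f = N_wall = 272.6 N. ΣFy = 0 ⇒ N_floor = 1030 N.
μ_min = f / N_floor = 272.6 / 1030 = 0.265.

μ_min ≈ 0.265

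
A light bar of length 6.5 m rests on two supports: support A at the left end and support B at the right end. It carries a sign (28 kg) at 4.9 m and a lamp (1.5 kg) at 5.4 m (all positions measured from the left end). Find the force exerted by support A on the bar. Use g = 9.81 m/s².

Take moments about support B.
Sign: 28 × 9.81 = 274.7 N down at 4.9 m → arm 1.6 m, τ = 274.7 × 1.6 = 439.5 N·m counterclockwise.
Lamp: 1.5 × 9.81 = 14.71 N down at 5.4 m → arm 1.1 m, τ = 14.71 × 1.1 = 16.18 N·m counterclockwise.
Net load moment about support B = 455.7 N·m counterclockwise.
Reaction R at support A is upward at 0 m, arm 6.5 m → moment R × 6.5 clockwise.
Στ = 0 ⇒ R × 6.5 = 455.7 ⇒ R = 70.1 N.

R_A ≈ 70.1 N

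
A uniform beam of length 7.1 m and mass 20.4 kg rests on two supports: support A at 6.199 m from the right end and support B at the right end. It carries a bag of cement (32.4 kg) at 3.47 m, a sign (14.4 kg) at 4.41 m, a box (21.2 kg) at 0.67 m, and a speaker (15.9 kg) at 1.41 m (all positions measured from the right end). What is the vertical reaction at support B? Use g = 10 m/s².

R_B ≈ 583 N

About support A:
Beam weight: 20.4 × 10 = 204 N down at 3.55 m → arm 2.649 m, τ = 204 × 2.649 = 540.4 N·m clockwise.
Bag of cement: 32.4 × 10 = 324 N down at 3.47 m → arm 2.729 m, τ = 324 × 2.729 = 884.2 N·m clockwise.
Sign: 14.4 × 10 = 144 N down at 4.41 m → arm 1.789 m, τ = 144 × 1.789 = 257.6 N·m clockwise.
Box: 21.2 × 10 = 212 N down at 0.67 m → arm 5.529 m, τ = 212 × 5.529 = 1172 N·m clockwise.
Speaker: 15.9 × 10 = 159 N down at 1.41 m → arm 4.789 m, τ = 159 × 4.789 = 761.5 N·m clockwise.
Net load moment about support A = 3616 N·m clockwise.
Reaction R at support B is upward at 0 m, arm 6.199 m → moment R × 6.199 counterclockwise.
Balancing moments: R × 6.199 = 3616, giving R = 583 N.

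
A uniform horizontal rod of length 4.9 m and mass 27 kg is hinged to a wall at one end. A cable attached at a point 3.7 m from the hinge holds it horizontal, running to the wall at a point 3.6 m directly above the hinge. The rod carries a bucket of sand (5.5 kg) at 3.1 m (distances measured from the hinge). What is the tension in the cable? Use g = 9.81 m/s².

Sum moments about the hinge (the unknown hinge reaction has zero arm there).
Beam weight: 27 × 9.81 = 264.9 N down at 2.45 m → arm 2.45 m, τ = 264.9 × 2.45 = 649 N·m clockwise.
Bucket of sand: 5.5 × 9.81 = 53.96 N down at 3.1 m → arm 3.1 m, τ = 53.96 × 3.1 = 167.3 N·m clockwise.
Total clockwise load moment = 816.3 N·m.
The cable tension T acts at 3.7 m; only its component perpendicular to the rod, T sinθ, produces torque. sinθ = h/√(h²+d²) = 3.6/√(3.6²+3.7²) = 0.6974.
Setting net torque to zero: T × 3.7 × 0.6974 = 816.3 → T = 816.3 / 2.58 = 316 N.

T ≈ 316 N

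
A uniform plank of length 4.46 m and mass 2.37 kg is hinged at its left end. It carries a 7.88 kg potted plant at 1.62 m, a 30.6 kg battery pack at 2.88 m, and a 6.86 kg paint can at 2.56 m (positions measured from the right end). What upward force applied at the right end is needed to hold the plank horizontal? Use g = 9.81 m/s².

Sum moments about the left end (the unknown pivot reaction has zero arm there).
Beam weight: 2.37 × 9.81 = 23.25 N down at 2.23 m → arm 2.23 m, τ = 23.25 × 2.23 = 51.85 N·m clockwise.
Potted plant: 7.88 × 9.81 = 77.3 N down at 1.62 m → arm 2.84 m, τ = 77.3 × 2.84 = 219.5 N·m clockwise.
Battery pack: 30.6 × 9.81 = 300.2 N down at 2.88 m → arm 1.58 m, τ = 300.2 × 1.58 = 474.3 N·m clockwise.
Paint can: 6.86 × 9.81 = 67.3 N down at 2.56 m → arm 1.9 m, τ = 67.3 × 1.9 = 127.9 N·m clockwise.
Net moment of the loads = 873.6 N·m clockwise.
The upward force F acts at the right end, arm 4.46 m, giving F × 4.46 counterclockwise.
For rotational equilibrium, F × 4.46 = 873.6, so F = 873.6 / 4.46 = 196 N.

F ≈ 196 N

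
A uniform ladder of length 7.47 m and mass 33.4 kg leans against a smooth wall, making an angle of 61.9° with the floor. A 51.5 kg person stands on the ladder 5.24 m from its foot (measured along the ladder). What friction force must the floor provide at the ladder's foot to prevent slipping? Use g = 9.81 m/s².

About the foot of the ladder:
Ladder weight 33.4×9.81 = 327.7 N acts at 3.735 m along the ladder; its horizontal arm is 3.735·cos61.9° = 1.759 m → τ = 576.4 N·m clockwise.
Person: 51.5×9.81 = 505.2 N at 5.24 m → arm 2.468 m → τ = 1247 N·m clockwise.
Wall normal N acts horizontally at the top; its moment arm is the height L sinθ = 7.47·sin61.9° = 6.589 m, counterclockwise.
For rotational equilibrium, N × 6.589 = 1823, so N = 277 N.
ΣFx = 0: friction at the foot balances the wall's push, so f = N_wall = 277 N.

f ≈ 277 N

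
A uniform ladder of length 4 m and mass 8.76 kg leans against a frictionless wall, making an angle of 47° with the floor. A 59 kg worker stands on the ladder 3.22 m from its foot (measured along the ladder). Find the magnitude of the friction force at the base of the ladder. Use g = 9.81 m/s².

f ≈ 475 N

Take moments about the foot of the ladder.
Ladder weight 8.76×9.81 = 85.94 N acts at 2 m along the ladder; its horizontal arm is 2·cos47° = 1.364 m → τ = 117.2 N·m clockwise.
Worker: 59×9.81 = 578.8 N at 3.22 m → arm 2.196 m → τ = 1271 N·m clockwise.
Wall normal N acts horizontally at the top; its moment arm is the height L sinθ = 4·sin47° = 2.925 m, counterclockwise.
Setting net torque to zero: N × 2.925 = 1388 → N = 475 N.
ΣFx = 0: friction at the foot balances the wall's push, so f = N_wall = 475 N.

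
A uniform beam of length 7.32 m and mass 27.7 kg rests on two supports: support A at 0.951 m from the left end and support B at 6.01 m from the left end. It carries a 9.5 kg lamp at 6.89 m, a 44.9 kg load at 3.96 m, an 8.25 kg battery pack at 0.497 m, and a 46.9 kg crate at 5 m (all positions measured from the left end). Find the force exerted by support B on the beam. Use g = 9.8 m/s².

Taking torques about support A:
Beam weight: 27.7 × 9.8 = 271.5 N down at 3.66 m → arm 2.709 m, τ = 271.5 × 2.709 = 735.5 N·m clockwise.
Lamp: 9.5 × 9.8 = 93.1 N down at 6.89 m → arm 5.939 m, τ = 93.1 × 5.939 = 552.9 N·m clockwise.
Load: 44.9 × 9.8 = 440 N down at 3.96 m → arm 3.009 m, τ = 440 × 3.009 = 1324 N·m clockwise.
Battery pack: 8.25 × 9.8 = 80.85 N down at 0.497 m → arm 0.454 m, τ = 80.85 × 0.454 = 36.71 N·m counterclockwise.
Crate: 46.9 × 9.8 = 459.6 N down at 5 m → arm 4.049 m, τ = 459.6 × 4.049 = 1861 N·m clockwise.
Net load moment about support A = 4437 N·m clockwise.
Reaction R at support B is upward at 6.01 m, arm 5.059 m → moment R × 5.059 counterclockwise.
Setting net torque to zero: R × 5.059 = 4437 → R = 877 N.

R_B ≈ 877 N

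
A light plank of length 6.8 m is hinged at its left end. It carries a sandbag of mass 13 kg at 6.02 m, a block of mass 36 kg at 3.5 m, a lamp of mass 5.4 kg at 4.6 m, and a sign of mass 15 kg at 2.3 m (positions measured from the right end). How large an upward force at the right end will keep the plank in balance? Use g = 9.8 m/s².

F ≈ 300 N

Taking torques about the left end:
Sandbag: 13 × 9.8 = 127.4 N down at 6.02 m → arm 0.78 m, τ = 127.4 × 0.78 = 99.37 N·m clockwise.
Block: 36 × 9.8 = 352.8 N down at 3.5 m → arm 3.3 m, τ = 352.8 × 3.3 = 1164 N·m clockwise.
Lamp: 5.4 × 9.8 = 52.92 N down at 4.6 m → arm 2.2 m, τ = 52.92 × 2.2 = 116.4 N·m clockwise.
Sign: 15 × 9.8 = 147 N down at 2.3 m → arm 4.5 m, τ = 147 × 4.5 = 661.5 N·m clockwise.
Net moment of the loads = 2041 N·m clockwise.
The upward force F acts at the right end, arm 6.8 m, giving F × 6.8 counterclockwise.
Balancing moments: F × 6.8 = 2041, giving F = 2041 / 6.8 = 300 N.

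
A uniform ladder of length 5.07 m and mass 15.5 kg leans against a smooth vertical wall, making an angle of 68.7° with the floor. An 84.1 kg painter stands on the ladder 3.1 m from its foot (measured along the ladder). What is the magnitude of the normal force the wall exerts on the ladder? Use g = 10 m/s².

Taking torques about the foot of the ladder:
Ladder weight 15.5×10 = 155 N acts at 2.535 m along the ladder; its horizontal arm is 2.535·cos68.7° = 0.9208 m → τ = 142.7 N·m clockwise.
Painter: 84.1×10 = 841 N at 3.1 m → arm 1.126 m → τ = 947 N·m clockwise.
Wall normal N acts horizontally at the top; its moment arm is the height L sinθ = 5.07·sin68.7° = 4.724 m, counterclockwise.
For rotational equilibrium, N × 4.724 = 1090, so N = 231 N.

N_wall ≈ 231 N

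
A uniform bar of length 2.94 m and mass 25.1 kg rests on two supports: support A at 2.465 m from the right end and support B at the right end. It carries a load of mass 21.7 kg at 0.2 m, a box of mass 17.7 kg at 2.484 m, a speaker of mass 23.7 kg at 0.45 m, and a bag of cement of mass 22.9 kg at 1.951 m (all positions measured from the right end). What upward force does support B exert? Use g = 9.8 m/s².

R_B ≈ 530 N

Take moments about support A.
Beam weight: 25.1 × 9.8 = 246 N down at 1.47 m → arm 0.995 m, τ = 246 × 0.995 = 244.8 N·m clockwise.
Load: 21.7 × 9.8 = 212.7 N down at 0.2 m → arm 2.265 m, τ = 212.7 × 2.265 = 481.8 N·m clockwise.
Box: 17.7 × 9.8 = 173.5 N down at 2.484 m → arm 0.019 m, τ = 173.5 × 0.019 = 3.296 N·m counterclockwise.
Speaker: 23.7 × 9.8 = 232.3 N down at 0.45 m → arm 2.015 m, τ = 232.3 × 2.015 = 468.1 N·m clockwise.
Bag of cement: 22.9 × 9.8 = 224.4 N down at 1.951 m → arm 0.514 m, τ = 224.4 × 0.514 = 115.3 N·m clockwise.
Net load moment about support A = 1307 N·m clockwise.
Reaction R at support B is upward at 0 m, arm 2.465 m → moment R × 2.465 counterclockwise.
Στ = 0 ⇒ R × 2.465 = 1307 ⇒ R = 530 N.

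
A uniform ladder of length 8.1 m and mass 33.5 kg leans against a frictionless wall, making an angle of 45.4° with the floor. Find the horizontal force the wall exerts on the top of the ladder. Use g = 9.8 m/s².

Sum moments about the foot of the ladder (the floor normal and friction both act there and drop out).
Ladder weight 33.5×9.8 = 328.3 N acts at 4.05 m along the ladder; its horizontal arm is 4.05·cos45.4° = 2.844 m → τ = 933.7 N·m clockwise.
Wall normal N acts horizontally at the top; its moment arm is the height L sinθ = 8.1·sin45.4° = 5.767 m, counterclockwise.
Setting net torque to zero: N × 5.767 = 933.7 → N = 162 N.

N_wall ≈ 162 N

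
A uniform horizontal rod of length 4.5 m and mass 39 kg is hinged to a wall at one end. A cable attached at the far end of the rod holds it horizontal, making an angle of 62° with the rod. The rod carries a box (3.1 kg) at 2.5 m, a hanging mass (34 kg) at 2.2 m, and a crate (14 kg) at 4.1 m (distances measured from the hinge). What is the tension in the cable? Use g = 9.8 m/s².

T ≈ 562 N

About the hinge:
Beam weight: 39 × 9.8 = 382.2 N down at 2.25 m → arm 2.25 m, τ = 382.2 × 2.25 = 859.9 N·m clockwise.
Box: 3.1 × 9.8 = 30.38 N down at 2.5 m → arm 2.5 m, τ = 30.38 × 2.5 = 75.95 N·m clockwise.
Hanging mass: 34 × 9.8 = 333.2 N down at 2.2 m → arm 2.2 m, τ = 333.2 × 2.2 = 733 N·m clockwise.
Crate: 14 × 9.8 = 137.2 N down at 4.1 m → arm 4.1 m, τ = 137.2 × 4.1 = 562.5 N·m clockwise.
Total clockwise load moment = 2231 N·m.
The cable tension T acts at 4.5 m; only its component perpendicular to the rod, T sinθ, produces torque. sin 62° = 0.8829.
For rotational equilibrium, T × 4.5 × 0.8829 = 2231, so T = 2231 / 3.973 = 562 N.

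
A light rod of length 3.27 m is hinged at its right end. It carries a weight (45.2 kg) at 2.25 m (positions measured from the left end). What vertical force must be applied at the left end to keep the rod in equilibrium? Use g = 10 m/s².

Taking torques about the right end:
Weight: 45.2 × 10 = 452 N down at 2.25 m → arm 1.02 m, τ = 452 × 1.02 = 461 N·m counterclockwise.
Net moment of the loads = 461 N·m counterclockwise.
The upward force F acts at the left end, arm 3.27 m, giving F × 3.27 clockwise.
Balancing moments: F × 3.27 = 461, giving F = 461 / 3.27 = 141 N.

F ≈ 141 N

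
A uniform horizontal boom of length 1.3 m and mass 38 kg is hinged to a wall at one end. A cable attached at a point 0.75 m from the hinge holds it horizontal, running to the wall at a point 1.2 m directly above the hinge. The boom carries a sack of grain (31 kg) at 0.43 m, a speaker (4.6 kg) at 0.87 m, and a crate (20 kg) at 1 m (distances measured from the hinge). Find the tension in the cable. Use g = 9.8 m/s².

Choose the hinge as the axis so the unknown hinge reaction has zero arm there.
Beam weight: 38 × 9.8 = 372.4 N down at 0.65 m → arm 0.65 m, τ = 372.4 × 0.65 = 242.1 N·m clockwise.
Sack of grain: 31 × 9.8 = 303.8 N down at 0.43 m → arm 0.43 m, τ = 303.8 × 0.43 = 130.6 N·m clockwise.
Speaker: 4.6 × 9.8 = 45.08 N down at 0.87 m → arm 0.87 m, τ = 45.08 × 0.87 = 39.22 N·m clockwise.
Crate: 20 × 9.8 = 196 N down at 1 m → arm 1 m, τ = 196 × 1 = 196 N·m clockwise.
Total clockwise load moment = 607.9 N·m.
The cable tension T acts at 0.75 m; only its component perpendicular to the boom, T sinθ, produces torque. sinθ = h/√(h²+d²) = 1.2/√(1.2²+0.75²) = 0.848.
For rotational equilibrium, T × 0.75 × 0.848 = 607.9, so T = 607.9 / 0.636 = 956 N.

T ≈ 956 N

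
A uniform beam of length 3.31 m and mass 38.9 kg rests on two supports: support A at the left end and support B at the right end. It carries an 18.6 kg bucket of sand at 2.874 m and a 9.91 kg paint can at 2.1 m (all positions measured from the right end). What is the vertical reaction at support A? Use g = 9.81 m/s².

Choose support B as the axis so its reaction then has zero moment arm.
Beam weight: 38.9 × 9.81 = 381.6 N down at 1.655 m → arm 1.655 m, τ = 381.6 × 1.655 = 631.5 N·m counterclockwise.
Bucket of sand: 18.6 × 9.81 = 182.5 N down at 2.874 m → arm 2.874 m, τ = 182.5 × 2.874 = 524.5 N·m counterclockwise.
Paint can: 9.91 × 9.81 = 97.22 N down at 2.1 m → arm 2.1 m, τ = 97.22 × 2.1 = 204.2 N·m counterclockwise.
Net load moment about support B = 1360 N·m counterclockwise.
Reaction R at support A is upward at 3.31 m, arm 3.31 m → moment R × 3.31 clockwise.
For rotational equilibrium, R × 3.31 = 1360, so R = 411 N.

R_A ≈ 411 N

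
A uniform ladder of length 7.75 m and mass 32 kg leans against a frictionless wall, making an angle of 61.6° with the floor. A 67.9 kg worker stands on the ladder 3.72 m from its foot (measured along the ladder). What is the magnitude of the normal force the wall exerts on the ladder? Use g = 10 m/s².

N_wall ≈ 263 N

Choose the foot of the ladder as the axis so the floor normal and friction both act there and drop out.
Ladder weight 32×10 = 320 N acts at 3.875 m along the ladder; its horizontal arm is 3.875·cos61.6° = 1.843 m → τ = 589.8 N·m clockwise.
Worker: 67.9×10 = 679 N at 3.72 m → arm 1.769 m → τ = 1201 N·m clockwise.
Wall normal N acts horizontally at the top; its moment arm is the height L sinθ = 7.75·sin61.6° = 6.817 m, counterclockwise.
Setting net torque to zero: N × 6.817 = 1791 → N = 263 N.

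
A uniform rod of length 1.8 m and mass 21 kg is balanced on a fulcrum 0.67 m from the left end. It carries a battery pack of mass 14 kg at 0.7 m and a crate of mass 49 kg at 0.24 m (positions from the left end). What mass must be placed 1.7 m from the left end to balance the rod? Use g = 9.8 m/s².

m ≈ 15.4 kg

Sum moments about the fulcrum (at 0.67 m from the left end) (the support reaction has zero arm there).
Beam weight: 21 × 9.8 = 205.8 N down at 0.9 m → arm 0.23 m, τ = 205.8 × 0.23 = 47.33 N·m clockwise.
Battery pack: 14 × 9.8 = 137.2 N down at 0.7 m → arm 0.03 m, τ = 137.2 × 0.03 = 4.116 N·m clockwise.
Crate: 49 × 9.8 = 480.2 N down at 0.24 m → arm 0.43 m, τ = 480.2 × 0.43 = 206.5 N·m counterclockwise.
Net moment of known loads = 155.1 N·m counterclockwise.
An unknown mass m at 1.7 m has arm 1.03 m; its moment is m·g·1.03 clockwise.
For rotational equilibrium, m × 9.8 × 1.03 = 155.1, so m = 155.1 / (9.8 × 1.03) = 15.4 kg.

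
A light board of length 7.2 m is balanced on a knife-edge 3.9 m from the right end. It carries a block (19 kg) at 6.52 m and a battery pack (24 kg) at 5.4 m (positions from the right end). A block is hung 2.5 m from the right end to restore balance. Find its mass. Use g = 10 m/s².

Sum moments about the knife-edge (at 3.9 m from the right end) (the support reaction has zero arm there).
Block: 19 × 10 = 190 N down at 6.52 m → arm 2.62 m, τ = 190 × 2.62 = 497.8 N·m counterclockwise.
Battery pack: 24 × 10 = 240 N down at 5.4 m → arm 1.5 m, τ = 240 × 1.5 = 360 N·m counterclockwise.
Net moment of known loads = 857.8 N·m counterclockwise.
An unknown mass m at 2.5 m has arm 1.4 m; its moment is m·g·1.4 clockwise.
Setting net torque to zero: m × 10 × 1.4 = 857.8 → m = 857.8 / (10 × 1.4) = 61.3 kg.

m ≈ 61.3 kg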